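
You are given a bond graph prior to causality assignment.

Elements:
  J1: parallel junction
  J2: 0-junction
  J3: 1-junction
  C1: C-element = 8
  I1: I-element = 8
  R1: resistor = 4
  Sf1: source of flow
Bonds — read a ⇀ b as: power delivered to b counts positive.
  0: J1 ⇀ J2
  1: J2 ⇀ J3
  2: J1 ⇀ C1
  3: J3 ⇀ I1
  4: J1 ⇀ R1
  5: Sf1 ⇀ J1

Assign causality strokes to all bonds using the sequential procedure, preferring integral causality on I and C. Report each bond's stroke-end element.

b5 stroke→Sf1  (source Sf1 imposes f)
b2 stroke→J1  (C1: C, integral causality)
b0 stroke→J2  (J1 effort already set via bond 2)
b4 stroke→R1  (common-e at J1 fixed by 2)
b1 stroke→J3  (J2 effort already set via bond 0)
b3 stroke→I1  (closing 1-jn rule on J3)

b0 stroke→J2
b1 stroke→J3
b2 stroke→J1
b3 stroke→I1
b4 stroke→R1
b5 stroke→Sf1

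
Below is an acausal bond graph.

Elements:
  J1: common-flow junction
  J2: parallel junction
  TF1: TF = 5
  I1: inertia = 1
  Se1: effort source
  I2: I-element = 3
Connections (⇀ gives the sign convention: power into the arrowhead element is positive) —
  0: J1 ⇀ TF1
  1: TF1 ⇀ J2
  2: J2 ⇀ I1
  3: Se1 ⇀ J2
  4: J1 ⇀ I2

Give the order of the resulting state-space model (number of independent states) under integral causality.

b3 |J2  (source Se1 imposes e)
b1 |TF1  (J2: bond 3 brought effort, rest push out)
b2 |I1  (J2 effort already set via bond 3)
b0 |J1  (TF1: transformer flips bond 1)
b4 |I2  (closing 1-jn rule on J1)

2  (I1, I2 all integral)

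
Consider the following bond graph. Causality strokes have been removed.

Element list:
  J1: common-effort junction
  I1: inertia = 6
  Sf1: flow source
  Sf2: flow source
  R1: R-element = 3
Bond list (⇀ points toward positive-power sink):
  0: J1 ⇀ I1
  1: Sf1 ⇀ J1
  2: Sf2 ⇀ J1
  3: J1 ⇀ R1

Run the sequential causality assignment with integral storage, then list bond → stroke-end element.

bond 1 stroke→Sf1  (source Sf1 imposes f)
bond 2 stroke→Sf2  (Sf2 (Sf) sets flow on bond)
bond 0 stroke→I1  (I1 integral (f out))
bond 3 stroke→J1  (closing 0-jn rule on J1)

#0 →I1
#1 →Sf1
#2 →Sf2
#3 →J1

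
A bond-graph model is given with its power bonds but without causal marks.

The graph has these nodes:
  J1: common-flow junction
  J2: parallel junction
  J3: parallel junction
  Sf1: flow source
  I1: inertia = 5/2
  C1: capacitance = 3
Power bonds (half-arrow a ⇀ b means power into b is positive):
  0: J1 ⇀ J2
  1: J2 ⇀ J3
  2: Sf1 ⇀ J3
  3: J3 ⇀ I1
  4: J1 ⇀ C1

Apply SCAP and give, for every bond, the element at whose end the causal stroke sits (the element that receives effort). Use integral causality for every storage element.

β0 stroke at J2
β1 stroke at J3
β2 stroke at Sf1
β3 stroke at I1
β4 stroke at J1

β2 →Sf1  (Sf1 fixes flow; stroke at Sf1)
β3 →I1  (I1 integral (f out))
β1 →J3  (only one effort-in slot at J3)
β0 →J2  (closing 0-jn rule on J2)
β4 →J1  (1-jn J1 has f-setter on 0)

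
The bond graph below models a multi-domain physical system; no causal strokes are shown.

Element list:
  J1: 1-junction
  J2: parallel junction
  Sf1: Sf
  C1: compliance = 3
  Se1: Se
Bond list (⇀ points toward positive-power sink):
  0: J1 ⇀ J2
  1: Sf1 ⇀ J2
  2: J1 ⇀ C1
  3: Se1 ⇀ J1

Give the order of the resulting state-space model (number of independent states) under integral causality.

1  (C1 all integral)

bond 1 stroke at Sf1  (Sf1 fixes flow; stroke at Sf1)
bond 3 stroke at J1  (Se1 (Se) sets effort on bond)
bond 0 stroke at J2  (J2 needs exactly one e-in)
bond 2 stroke at J1  (1-jn J1 has f-setter on 0)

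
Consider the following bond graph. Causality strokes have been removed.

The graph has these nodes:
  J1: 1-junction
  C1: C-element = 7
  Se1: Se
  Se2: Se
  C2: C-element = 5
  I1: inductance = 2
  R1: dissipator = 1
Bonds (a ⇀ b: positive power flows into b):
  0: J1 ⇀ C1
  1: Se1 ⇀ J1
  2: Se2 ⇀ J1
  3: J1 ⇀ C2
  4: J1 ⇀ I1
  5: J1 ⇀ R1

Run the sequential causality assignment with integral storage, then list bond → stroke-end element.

bond 0 →J1
bond 1 →J1
bond 2 →J1
bond 3 →J1
bond 4 →I1
bond 5 →J1

#1 stroke→J1  (Se1 fixes effort; stroke away)
#2 stroke→J1  (source Se2 imposes e)
#0 stroke→J1  (C1 outputs effort q/C1)
#3 stroke→J1  (C2 integral (e out))
#4 stroke→I1  (prefer integral on I1)
#5 stroke→J1  (common-f at J1 fixed by 4)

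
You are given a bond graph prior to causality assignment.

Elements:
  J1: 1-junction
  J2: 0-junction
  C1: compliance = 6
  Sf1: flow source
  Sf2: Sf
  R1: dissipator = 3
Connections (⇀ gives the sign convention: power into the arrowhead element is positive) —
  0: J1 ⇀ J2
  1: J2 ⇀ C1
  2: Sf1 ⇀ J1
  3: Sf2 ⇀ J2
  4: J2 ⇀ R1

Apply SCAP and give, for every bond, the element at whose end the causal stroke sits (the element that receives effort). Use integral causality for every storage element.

#0 stroke at J1
#1 stroke at J2
#2 stroke at Sf1
#3 stroke at Sf2
#4 stroke at R1

b2 →Sf1  (Sf1: flow source, stroke at near end)
b3 →Sf2  (Sf2 (Sf) sets flow on bond)
b0 →J1  (J1 flow already set via bond 2)
b1 →J2  (C1: C, integral causality)
b4 →R1  (0-jn J2 has e-setter on 1)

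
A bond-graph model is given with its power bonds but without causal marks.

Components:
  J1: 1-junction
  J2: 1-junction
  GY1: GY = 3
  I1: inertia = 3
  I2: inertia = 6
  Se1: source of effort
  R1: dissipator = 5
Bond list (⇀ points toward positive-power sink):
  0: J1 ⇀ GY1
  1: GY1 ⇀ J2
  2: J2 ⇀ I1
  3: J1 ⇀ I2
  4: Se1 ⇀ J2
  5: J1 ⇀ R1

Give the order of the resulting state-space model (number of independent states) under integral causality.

b4 →J2  (Se1: effort source, stroke at far end)
b2 →I1  (I1 integral (f out))
b1 →J2  (J2: bond 2 brought flow, rest push out)
b0 →J1  (through GY1, causality inverts; strokes same side of GY1)
b3 →I2  (I2 integral (f out))
b5 →J1  (common-f at J1 fixed by 3)

2  (I1, I2 all integral)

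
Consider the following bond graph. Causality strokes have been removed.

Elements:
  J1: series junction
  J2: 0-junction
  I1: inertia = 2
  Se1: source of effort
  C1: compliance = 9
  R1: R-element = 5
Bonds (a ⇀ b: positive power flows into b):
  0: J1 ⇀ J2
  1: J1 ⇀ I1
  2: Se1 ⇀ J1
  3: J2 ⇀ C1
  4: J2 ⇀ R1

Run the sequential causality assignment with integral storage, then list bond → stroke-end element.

#0 |J1
#1 |I1
#2 |J1
#3 |J2
#4 |R1

β2 stroke at J1  (Se1 (Se) sets effort on bond)
β1 stroke at I1  (I1 integral (f out))
β0 stroke at J1  (J1 flow already set via bond 1)
β3 stroke at J2  (C1: C, integral causality)
β4 stroke at R1  (0-jn J2 has e-setter on 3)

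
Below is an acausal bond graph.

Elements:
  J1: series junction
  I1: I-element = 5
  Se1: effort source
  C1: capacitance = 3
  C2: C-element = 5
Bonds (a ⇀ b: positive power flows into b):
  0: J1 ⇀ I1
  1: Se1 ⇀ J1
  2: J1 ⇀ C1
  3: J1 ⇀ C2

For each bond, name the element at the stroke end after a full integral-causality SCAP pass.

bond 0 stroke at I1
bond 1 stroke at J1
bond 2 stroke at J1
bond 3 stroke at J1

bond 1 stroke→J1  (Se1 fixes effort; stroke away)
bond 0 stroke→I1  (I1 outputs flow p/I1)
bond 2 stroke→J1  (1-jn J1 has f-setter on 0)
bond 3 stroke→J1  (1-jn J1 has f-setter on 0)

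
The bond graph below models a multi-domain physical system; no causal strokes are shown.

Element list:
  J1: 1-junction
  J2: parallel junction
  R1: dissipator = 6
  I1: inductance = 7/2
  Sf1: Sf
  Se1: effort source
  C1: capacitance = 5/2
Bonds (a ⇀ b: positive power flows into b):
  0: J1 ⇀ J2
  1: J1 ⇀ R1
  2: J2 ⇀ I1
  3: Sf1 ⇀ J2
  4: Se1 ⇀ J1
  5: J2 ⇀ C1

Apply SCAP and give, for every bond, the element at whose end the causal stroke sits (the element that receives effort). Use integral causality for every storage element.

bond 0 →J1
bond 1 →R1
bond 2 →I1
bond 3 →Sf1
bond 4 →J1
bond 5 →J2

bond 3 stroke→Sf1  (Sf1 fixes flow; stroke at Sf1)
bond 4 stroke→J1  (Se1 (Se) sets effort on bond)
bond 2 stroke→I1  (prefer integral on I1)
bond 5 stroke→J2  (prefer integral on C1)
bond 0 stroke→J1  (J2: bond 5 brought effort, rest push out)
bond 1 stroke→R1  (J1 needs exactly one f-in)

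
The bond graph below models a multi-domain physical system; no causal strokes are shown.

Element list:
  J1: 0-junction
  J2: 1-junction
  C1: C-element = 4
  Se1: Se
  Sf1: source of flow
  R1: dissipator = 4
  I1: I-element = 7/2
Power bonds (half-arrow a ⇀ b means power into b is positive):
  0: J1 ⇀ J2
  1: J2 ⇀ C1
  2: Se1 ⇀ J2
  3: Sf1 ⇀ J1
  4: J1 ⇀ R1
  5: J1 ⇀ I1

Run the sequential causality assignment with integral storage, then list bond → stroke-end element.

#0 stroke→J1
#1 stroke→J2
#2 stroke→J2
#3 stroke→Sf1
#4 stroke→R1
#5 stroke→I1

β2 stroke→J2  (Se1 fixes effort; stroke away)
β3 stroke→Sf1  (source Sf1 imposes f)
β1 stroke→J2  (C1: C, integral causality)
β0 stroke→J1  (only one flow-in slot at J2)
β4 stroke→R1  (common-e at J1 fixed by 0)
β5 stroke→I1  (J1 effort already set via bond 0)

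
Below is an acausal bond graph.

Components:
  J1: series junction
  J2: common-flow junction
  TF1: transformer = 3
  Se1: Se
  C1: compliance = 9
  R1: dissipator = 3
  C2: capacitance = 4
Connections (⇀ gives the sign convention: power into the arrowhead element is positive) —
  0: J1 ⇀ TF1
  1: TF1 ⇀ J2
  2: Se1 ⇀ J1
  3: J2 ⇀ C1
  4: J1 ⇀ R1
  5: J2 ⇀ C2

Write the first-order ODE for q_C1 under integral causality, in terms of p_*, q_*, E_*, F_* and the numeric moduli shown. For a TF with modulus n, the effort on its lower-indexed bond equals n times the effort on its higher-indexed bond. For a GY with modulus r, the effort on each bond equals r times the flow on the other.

dq_C1/dt = E_Se1 - q_C1/3 - 3*q_C2/4

bond 2 stroke→J1  (source Se1 imposes e)
bond 3 stroke→J2  (prefer integral on C1)
bond 5 stroke→J2  (C2 outputs effort q/C2)
bond 1 stroke→TF1  (J2 needs exactly one f-in)
bond 0 stroke→J1  (through TF1, causality passes straight; one stroke at TF1)
bond 4 stroke→R1  (J1: last free bond brings flow in)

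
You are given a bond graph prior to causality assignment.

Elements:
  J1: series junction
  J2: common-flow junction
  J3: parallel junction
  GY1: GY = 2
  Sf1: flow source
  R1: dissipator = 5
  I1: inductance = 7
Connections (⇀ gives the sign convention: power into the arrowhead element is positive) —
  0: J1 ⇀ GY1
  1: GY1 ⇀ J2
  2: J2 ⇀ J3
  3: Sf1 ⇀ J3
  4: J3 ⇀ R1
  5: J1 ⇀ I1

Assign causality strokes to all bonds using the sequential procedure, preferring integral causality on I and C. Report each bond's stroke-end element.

β3 stroke→Sf1  (Sf1: flow source, stroke at near end)
β5 stroke→I1  (I1 outputs flow p/I1)
β0 stroke→J1  (common-f at J1 fixed by 5)
β1 stroke→J2  (GY1: gyrator matches bond 0)
β2 stroke→J3  (only one flow-in slot at J2)
β4 stroke→R1  (J3: bond 2 brought effort, rest push out)

#0 stroke at J1
#1 stroke at J2
#2 stroke at J3
#3 stroke at Sf1
#4 stroke at R1
#5 stroke at I1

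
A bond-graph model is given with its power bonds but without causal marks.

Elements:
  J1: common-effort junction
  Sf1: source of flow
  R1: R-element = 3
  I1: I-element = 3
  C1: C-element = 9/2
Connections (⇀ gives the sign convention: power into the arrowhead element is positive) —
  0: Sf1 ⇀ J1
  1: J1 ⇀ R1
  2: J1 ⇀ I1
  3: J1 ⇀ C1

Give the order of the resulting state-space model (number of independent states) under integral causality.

2  (C1, I1 all integral)

bond 0 |Sf1  (Sf1 (Sf) sets flow on bond)
bond 2 |I1  (I1 outputs flow p/I1)
bond 3 |J1  (C1: C, integral causality)
bond 1 |R1  (J1: bond 3 brought effort, rest push out)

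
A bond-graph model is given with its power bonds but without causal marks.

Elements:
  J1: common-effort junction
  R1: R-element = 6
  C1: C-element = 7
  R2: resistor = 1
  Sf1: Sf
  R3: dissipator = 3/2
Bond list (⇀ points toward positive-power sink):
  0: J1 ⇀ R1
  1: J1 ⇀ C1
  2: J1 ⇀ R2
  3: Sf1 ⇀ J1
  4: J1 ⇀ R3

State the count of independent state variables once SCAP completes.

1  (C1 all integral)

bond 3 |Sf1  (Sf1: flow source, stroke at near end)
bond 1 |J1  (prefer integral on C1)
bond 0 |R1  (J1 effort already set via bond 1)
bond 2 |R2  (J1 effort already set via bond 1)
bond 4 |R3  (0-jn J1 has e-setter on 1)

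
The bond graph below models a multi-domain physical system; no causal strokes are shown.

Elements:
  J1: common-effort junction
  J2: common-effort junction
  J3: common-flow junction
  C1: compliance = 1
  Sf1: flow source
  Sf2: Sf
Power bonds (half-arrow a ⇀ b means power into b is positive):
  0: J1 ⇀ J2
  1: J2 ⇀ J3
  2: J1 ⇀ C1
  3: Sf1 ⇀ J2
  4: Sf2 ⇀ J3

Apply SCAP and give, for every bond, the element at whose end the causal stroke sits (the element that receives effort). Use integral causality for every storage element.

#0 |J2
#1 |J3
#2 |J1
#3 |Sf1
#4 |Sf2

β3 stroke→Sf1  (Sf1 (Sf) sets flow on bond)
β4 stroke→Sf2  (Sf2 (Sf) sets flow on bond)
β1 stroke→J3  (J3: bond 4 brought flow, rest push out)
β0 stroke→J2  (J2 needs exactly one e-in)
β2 stroke→J1  (J1 needs exactly one e-in)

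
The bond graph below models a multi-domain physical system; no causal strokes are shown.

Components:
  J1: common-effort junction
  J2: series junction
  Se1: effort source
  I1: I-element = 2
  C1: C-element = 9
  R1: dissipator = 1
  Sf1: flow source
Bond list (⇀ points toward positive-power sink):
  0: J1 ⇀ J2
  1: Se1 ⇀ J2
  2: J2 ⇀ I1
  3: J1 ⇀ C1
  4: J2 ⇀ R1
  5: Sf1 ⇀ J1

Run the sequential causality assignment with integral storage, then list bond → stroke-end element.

bond 1 stroke at J2  (Se1: effort source, stroke at far end)
bond 5 stroke at Sf1  (Sf1 fixes flow; stroke at Sf1)
bond 2 stroke at I1  (I1 integral (f out))
bond 0 stroke at J2  (J2 flow already set via bond 2)
bond 4 stroke at J2  (J2 flow already set via bond 2)
bond 3 stroke at J1  (only one effort-in slot at J1)

#0 stroke at J2
#1 stroke at J2
#2 stroke at I1
#3 stroke at J1
#4 stroke at J2
#5 stroke at Sf1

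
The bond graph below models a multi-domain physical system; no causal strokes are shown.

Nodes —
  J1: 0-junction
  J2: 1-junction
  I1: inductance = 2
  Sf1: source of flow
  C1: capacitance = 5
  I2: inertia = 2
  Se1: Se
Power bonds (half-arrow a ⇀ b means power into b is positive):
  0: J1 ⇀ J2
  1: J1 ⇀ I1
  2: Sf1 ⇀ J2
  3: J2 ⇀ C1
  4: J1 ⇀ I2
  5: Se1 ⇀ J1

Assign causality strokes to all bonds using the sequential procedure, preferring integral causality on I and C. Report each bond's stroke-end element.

β2 →Sf1  (source Sf1 imposes f)
β5 →J1  (Se1: effort source, stroke at far end)
β0 →J2  (common-e at J1 fixed by 5)
β1 →I1  (0-jn J1 has e-setter on 5)
β4 →I2  (J1: bond 5 brought effort, rest push out)
β3 →J2  (1-jn J2 has f-setter on 2)

b0 |J2
b1 |I1
b2 |Sf1
b3 |J2
b4 |I2
b5 |J1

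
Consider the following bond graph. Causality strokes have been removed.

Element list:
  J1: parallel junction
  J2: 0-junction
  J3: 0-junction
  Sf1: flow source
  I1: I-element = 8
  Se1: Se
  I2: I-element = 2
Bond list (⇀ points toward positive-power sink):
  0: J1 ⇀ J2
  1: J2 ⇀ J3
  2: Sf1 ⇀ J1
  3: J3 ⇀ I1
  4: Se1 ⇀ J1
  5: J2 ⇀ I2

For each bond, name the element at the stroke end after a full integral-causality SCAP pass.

#0 stroke at J2
#1 stroke at J3
#2 stroke at Sf1
#3 stroke at I1
#4 stroke at J1
#5 stroke at I2

β2 stroke at Sf1  (Sf1 (Sf) sets flow on bond)
β4 stroke at J1  (Se1 fixes effort; stroke away)
β0 stroke at J2  (common-e at J1 fixed by 4)
β1 stroke at J3  (J2 effort already set via bond 0)
β5 stroke at I2  (0-jn J2 has e-setter on 0)
β3 stroke at I1  (J3 effort already set via bond 1)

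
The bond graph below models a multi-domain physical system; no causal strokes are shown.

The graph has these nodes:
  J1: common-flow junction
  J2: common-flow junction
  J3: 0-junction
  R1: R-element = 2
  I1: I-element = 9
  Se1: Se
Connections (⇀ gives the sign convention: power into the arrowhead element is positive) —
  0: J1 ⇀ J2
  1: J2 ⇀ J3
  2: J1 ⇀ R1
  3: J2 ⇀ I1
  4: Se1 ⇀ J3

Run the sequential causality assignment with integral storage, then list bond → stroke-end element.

bond 4 stroke at J3  (source Se1 imposes e)
bond 1 stroke at J2  (J3: bond 4 brought effort, rest push out)
bond 3 stroke at I1  (prefer integral on I1)
bond 0 stroke at J2  (common-f at J2 fixed by 3)
bond 2 stroke at J1  (1-jn J1 has f-setter on 0)

bond 0 stroke→J2
bond 1 stroke→J2
bond 2 stroke→J1
bond 3 stroke→I1
bond 4 stroke→J3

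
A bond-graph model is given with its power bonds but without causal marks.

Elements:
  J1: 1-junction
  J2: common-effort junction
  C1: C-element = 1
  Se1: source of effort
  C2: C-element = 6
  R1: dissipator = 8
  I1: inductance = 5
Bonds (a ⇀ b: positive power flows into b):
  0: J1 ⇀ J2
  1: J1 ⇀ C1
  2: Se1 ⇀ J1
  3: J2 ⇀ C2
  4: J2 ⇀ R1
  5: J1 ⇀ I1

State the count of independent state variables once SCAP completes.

β2 stroke at J1  (Se1 fixes effort; stroke away)
β1 stroke at J1  (C1 integral (e out))
β3 stroke at J2  (prefer integral on C2)
β0 stroke at J1  (J2: bond 3 brought effort, rest push out)
β4 stroke at R1  (common-e at J2 fixed by 3)
β5 stroke at I1  (J1: last free bond brings flow in)

3  (C1, C2, I1 all integral)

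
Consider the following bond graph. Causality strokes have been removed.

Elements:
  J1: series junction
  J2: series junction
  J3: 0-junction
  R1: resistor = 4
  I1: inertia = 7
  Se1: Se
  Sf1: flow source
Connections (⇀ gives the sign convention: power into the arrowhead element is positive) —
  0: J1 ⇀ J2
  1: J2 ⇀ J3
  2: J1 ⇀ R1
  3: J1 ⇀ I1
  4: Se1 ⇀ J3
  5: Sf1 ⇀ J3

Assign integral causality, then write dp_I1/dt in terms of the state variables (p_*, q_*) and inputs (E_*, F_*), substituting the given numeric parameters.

#4 stroke at J3  (Se1: effort source, stroke at far end)
#5 stroke at Sf1  (Sf1: flow source, stroke at near end)
#1 stroke at J2  (J3: bond 4 brought effort, rest push out)
#0 stroke at J1  (J2: last free bond brings flow in)
#3 stroke at I1  (I1 outputs flow p/I1)
#2 stroke at J1  (common-f at J1 fixed by 3)

dp_I1/dt = -E_Se1 - 4*p_I1/7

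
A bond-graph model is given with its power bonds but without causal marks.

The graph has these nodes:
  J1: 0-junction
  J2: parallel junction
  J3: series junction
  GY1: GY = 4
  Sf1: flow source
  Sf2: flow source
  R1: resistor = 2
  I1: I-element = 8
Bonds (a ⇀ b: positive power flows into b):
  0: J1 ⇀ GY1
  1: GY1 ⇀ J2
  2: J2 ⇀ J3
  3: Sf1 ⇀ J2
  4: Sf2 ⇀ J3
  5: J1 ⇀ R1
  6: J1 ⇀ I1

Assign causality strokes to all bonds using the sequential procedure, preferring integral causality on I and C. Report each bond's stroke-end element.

bond 0 stroke→J1
bond 1 stroke→J2
bond 2 stroke→J3
bond 3 stroke→Sf1
bond 4 stroke→Sf2
bond 5 stroke→R1
bond 6 stroke→I1

β3 |Sf1  (source Sf1 imposes f)
β4 |Sf2  (Sf2 (Sf) sets flow on bond)
β2 |J3  (J3 flow already set via bond 4)
β1 |J2  (J2: last free bond brings effort in)
β0 |J1  (GY GY1: same side as bond 1)
β5 |R1  (J1 effort already set via bond 0)
β6 |I1  (J1: bond 0 brought effort, rest push out)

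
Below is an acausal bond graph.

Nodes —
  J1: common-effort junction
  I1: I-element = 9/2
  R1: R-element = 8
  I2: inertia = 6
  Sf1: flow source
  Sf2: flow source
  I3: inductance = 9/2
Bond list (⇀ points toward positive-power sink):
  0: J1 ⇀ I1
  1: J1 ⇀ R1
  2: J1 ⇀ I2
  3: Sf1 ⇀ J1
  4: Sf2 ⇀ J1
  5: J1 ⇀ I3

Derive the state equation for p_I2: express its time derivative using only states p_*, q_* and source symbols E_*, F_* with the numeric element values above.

dp_I2/dt = 8*F_Sf1 + 8*F_Sf2 - 16*p_I1/9 - 4*p_I2/3 - 16*p_I3/9

#3 →Sf1  (Sf1 (Sf) sets flow on bond)
#4 →Sf2  (Sf2 (Sf) sets flow on bond)
#0 →I1  (I1: I, integral causality)
#2 →I2  (I2 outputs flow p/I2)
#5 →I3  (prefer integral on I3)
#1 →J1  (J1 needs exactly one e-in)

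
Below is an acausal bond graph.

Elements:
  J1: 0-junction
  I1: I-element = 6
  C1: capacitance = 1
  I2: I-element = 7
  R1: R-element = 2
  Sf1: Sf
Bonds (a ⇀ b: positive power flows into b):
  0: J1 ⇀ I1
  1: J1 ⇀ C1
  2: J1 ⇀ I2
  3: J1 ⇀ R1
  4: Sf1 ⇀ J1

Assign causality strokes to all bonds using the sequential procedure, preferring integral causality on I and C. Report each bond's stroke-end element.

β4 |Sf1  (Sf1: flow source, stroke at near end)
β0 |I1  (prefer integral on I1)
β1 |J1  (C1: C, integral causality)
β2 |I2  (0-jn J1 has e-setter on 1)
β3 |R1  (0-jn J1 has e-setter on 1)

b0 stroke at I1
b1 stroke at J1
b2 stroke at I2
b3 stroke at R1
b4 stroke at Sf1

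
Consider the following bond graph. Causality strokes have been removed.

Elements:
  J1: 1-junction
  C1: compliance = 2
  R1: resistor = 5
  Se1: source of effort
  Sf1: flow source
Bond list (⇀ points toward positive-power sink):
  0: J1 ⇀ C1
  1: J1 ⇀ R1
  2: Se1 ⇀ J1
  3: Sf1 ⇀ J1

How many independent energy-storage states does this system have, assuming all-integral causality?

1  (C1 all integral)

b2 stroke at J1  (source Se1 imposes e)
b3 stroke at Sf1  (source Sf1 imposes f)
b0 stroke at J1  (J1: bond 3 brought flow, rest push out)
b1 stroke at J1  (common-f at J1 fixed by 3)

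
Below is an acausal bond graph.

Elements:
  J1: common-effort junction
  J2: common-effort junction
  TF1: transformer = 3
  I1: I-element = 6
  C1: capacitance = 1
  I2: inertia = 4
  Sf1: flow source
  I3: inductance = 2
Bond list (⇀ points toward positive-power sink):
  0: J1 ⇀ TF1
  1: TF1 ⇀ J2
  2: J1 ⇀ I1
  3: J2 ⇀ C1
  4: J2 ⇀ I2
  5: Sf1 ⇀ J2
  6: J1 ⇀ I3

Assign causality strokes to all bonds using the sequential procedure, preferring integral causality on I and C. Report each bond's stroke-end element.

#0 |J1
#1 |TF1
#2 |I1
#3 |J2
#4 |I2
#5 |Sf1
#6 |I3

β5 stroke at Sf1  (Sf1 (Sf) sets flow on bond)
β2 stroke at I1  (I1 outputs flow p/I1)
β3 stroke at J2  (C1: C, integral causality)
β1 stroke at TF1  (J2 effort already set via bond 3)
β4 stroke at I2  (J2 effort already set via bond 3)
β0 stroke at J1  (through TF1, causality passes straight; one stroke at TF1)
β6 stroke at I3  (common-e at J1 fixed by 0)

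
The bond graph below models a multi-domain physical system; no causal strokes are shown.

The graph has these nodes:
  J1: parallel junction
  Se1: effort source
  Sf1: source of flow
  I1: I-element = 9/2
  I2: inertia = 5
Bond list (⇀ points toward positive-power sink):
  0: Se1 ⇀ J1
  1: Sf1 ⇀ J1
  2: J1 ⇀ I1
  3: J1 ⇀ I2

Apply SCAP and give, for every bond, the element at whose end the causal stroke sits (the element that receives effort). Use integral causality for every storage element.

bond 0 stroke at J1
bond 1 stroke at Sf1
bond 2 stroke at I1
bond 3 stroke at I2

#0 →J1  (source Se1 imposes e)
#1 →Sf1  (Sf1 fixes flow; stroke at Sf1)
#2 →I1  (common-e at J1 fixed by 0)
#3 →I2  (J1 effort already set via bond 0)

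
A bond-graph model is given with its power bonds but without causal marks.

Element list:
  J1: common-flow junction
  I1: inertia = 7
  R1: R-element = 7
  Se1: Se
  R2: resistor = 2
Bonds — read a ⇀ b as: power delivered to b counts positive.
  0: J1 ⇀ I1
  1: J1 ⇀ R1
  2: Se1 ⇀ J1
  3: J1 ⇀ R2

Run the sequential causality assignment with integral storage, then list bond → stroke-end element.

β2 |J1  (Se1 fixes effort; stroke away)
β0 |I1  (I1 integral (f out))
β1 |J1  (common-f at J1 fixed by 0)
β3 |J1  (J1 flow already set via bond 0)

b0 →I1
b1 →J1
b2 →J1
b3 →J1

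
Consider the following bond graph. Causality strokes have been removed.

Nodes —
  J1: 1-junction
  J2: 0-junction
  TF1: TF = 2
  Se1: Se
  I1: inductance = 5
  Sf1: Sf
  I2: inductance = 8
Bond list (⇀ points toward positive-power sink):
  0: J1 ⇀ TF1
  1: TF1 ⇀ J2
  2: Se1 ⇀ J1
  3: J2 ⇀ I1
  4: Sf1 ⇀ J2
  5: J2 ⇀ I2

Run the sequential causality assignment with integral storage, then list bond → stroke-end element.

bond 0 stroke→TF1
bond 1 stroke→J2
bond 2 stroke→J1
bond 3 stroke→I1
bond 4 stroke→Sf1
bond 5 stroke→I2

bond 2 stroke→J1  (Se1: effort source, stroke at far end)
bond 4 stroke→Sf1  (Sf1: flow source, stroke at near end)
bond 0 stroke→TF1  (J1 needs exactly one f-in)
bond 1 stroke→J2  (TF1: transformer flips bond 0)
bond 3 stroke→I1  (J2 effort already set via bond 1)
bond 5 stroke→I2  (J2: bond 1 brought effort, rest push out)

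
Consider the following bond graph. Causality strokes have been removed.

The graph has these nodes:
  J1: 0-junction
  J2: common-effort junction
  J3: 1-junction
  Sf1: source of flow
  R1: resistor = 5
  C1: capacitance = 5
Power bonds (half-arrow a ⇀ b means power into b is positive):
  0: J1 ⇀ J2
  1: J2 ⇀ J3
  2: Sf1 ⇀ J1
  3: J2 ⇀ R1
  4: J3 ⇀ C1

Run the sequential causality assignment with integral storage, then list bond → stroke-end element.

b2 |Sf1  (Sf1: flow source, stroke at near end)
b0 |J1  (closing 0-jn rule on J1)
b4 |J3  (C1 integral (e out))
b1 |J2  (J3 needs exactly one f-in)
b3 |R1  (0-jn J2 has e-setter on 1)

β0 stroke→J1
β1 stroke→J2
β2 stroke→Sf1
β3 stroke→R1
β4 stroke→J3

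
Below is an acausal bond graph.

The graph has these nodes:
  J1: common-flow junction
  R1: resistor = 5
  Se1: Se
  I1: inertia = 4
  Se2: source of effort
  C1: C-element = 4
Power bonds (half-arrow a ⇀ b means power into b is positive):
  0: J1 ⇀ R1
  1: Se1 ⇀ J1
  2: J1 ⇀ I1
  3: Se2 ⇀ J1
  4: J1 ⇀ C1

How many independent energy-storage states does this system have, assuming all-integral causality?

b1 stroke at J1  (Se1 fixes effort; stroke away)
b3 stroke at J1  (Se2: effort source, stroke at far end)
b2 stroke at I1  (I1: I, integral causality)
b0 stroke at J1  (common-f at J1 fixed by 2)
b4 stroke at J1  (common-f at J1 fixed by 2)

2  (C1, I1 all integral)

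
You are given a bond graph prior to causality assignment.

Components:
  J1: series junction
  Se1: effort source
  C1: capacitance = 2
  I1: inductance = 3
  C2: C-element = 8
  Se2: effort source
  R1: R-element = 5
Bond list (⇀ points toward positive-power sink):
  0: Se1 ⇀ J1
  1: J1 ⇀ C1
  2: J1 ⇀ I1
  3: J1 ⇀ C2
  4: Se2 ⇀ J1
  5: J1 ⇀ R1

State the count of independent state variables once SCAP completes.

3  (C1, C2, I1 all integral)

β0 |J1  (Se1 fixes effort; stroke away)
β4 |J1  (Se2 fixes effort; stroke away)
β1 |J1  (C1 outputs effort q/C1)
β2 |I1  (I1 outputs flow p/I1)
β3 |J1  (J1 flow already set via bond 2)
β5 |J1  (J1: bond 2 brought flow, rest push out)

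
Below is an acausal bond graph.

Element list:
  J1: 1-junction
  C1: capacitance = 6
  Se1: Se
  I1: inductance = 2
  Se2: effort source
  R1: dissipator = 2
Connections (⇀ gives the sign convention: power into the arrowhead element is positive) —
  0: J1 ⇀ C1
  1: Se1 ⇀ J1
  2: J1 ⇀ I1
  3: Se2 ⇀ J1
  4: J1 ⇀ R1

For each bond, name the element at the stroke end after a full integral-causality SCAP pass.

β1 stroke at J1  (Se1 fixes effort; stroke away)
β3 stroke at J1  (Se2 (Se) sets effort on bond)
β0 stroke at J1  (C1: C, integral causality)
β2 stroke at I1  (prefer integral on I1)
β4 stroke at J1  (common-f at J1 fixed by 2)

β0 →J1
β1 →J1
β2 →I1
β3 →J1
β4 →J1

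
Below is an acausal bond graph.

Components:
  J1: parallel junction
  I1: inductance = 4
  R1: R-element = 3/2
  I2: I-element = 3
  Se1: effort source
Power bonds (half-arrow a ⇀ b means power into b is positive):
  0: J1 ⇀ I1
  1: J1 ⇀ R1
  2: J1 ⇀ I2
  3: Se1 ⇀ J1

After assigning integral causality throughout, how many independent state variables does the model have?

bond 3 →J1  (Se1: effort source, stroke at far end)
bond 0 →I1  (common-e at J1 fixed by 3)
bond 1 →R1  (common-e at J1 fixed by 3)
bond 2 →I2  (0-jn J1 has e-setter on 3)

2  (I1, I2 all integral)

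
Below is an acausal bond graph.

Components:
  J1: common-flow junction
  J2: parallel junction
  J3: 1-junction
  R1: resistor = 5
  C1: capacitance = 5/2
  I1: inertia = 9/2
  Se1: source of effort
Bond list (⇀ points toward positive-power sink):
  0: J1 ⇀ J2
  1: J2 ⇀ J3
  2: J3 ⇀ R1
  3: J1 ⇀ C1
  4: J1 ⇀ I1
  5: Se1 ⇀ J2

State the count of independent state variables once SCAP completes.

2  (C1, I1 all integral)

β5 stroke at J2  (source Se1 imposes e)
β0 stroke at J1  (J2: bond 5 brought effort, rest push out)
β1 stroke at J3  (0-jn J2 has e-setter on 5)
β2 stroke at R1  (closing 1-jn rule on J3)
β3 stroke at J1  (C1 outputs effort q/C1)
β4 stroke at I1  (only one flow-in slot at J1)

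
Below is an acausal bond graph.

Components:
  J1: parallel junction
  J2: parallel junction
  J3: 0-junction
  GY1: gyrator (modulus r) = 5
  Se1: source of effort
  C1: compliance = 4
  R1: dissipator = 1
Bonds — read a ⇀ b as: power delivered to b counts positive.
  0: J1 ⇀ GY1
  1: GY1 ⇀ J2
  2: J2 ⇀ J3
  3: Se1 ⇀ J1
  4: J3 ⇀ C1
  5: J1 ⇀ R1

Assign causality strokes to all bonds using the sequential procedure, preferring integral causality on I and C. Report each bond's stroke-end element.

b0 |GY1
b1 |GY1
b2 |J2
b3 |J1
b4 |J3
b5 |R1

bond 3 →J1  (Se1: effort source, stroke at far end)
bond 0 →GY1  (J1 effort already set via bond 3)
bond 5 →R1  (0-jn J1 has e-setter on 3)
bond 1 →GY1  (GY GY1: same side as bond 0)
bond 2 →J2  (J2 needs exactly one e-in)
bond 4 →J3  (J3: last free bond brings effort in)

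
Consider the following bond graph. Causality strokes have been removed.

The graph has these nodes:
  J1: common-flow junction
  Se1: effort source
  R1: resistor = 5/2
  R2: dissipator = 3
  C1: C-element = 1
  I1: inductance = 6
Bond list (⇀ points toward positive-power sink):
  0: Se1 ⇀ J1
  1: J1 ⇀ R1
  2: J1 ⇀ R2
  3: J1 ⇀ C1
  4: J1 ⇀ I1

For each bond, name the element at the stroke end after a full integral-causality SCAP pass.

bond 0 →J1  (Se1: effort source, stroke at far end)
bond 3 →J1  (C1 outputs effort q/C1)
bond 4 →I1  (I1 outputs flow p/I1)
bond 1 →J1  (common-f at J1 fixed by 4)
bond 2 →J1  (1-jn J1 has f-setter on 4)

#0 stroke→J1
#1 stroke→J1
#2 stroke→J1
#3 stroke→J1
#4 stroke→I1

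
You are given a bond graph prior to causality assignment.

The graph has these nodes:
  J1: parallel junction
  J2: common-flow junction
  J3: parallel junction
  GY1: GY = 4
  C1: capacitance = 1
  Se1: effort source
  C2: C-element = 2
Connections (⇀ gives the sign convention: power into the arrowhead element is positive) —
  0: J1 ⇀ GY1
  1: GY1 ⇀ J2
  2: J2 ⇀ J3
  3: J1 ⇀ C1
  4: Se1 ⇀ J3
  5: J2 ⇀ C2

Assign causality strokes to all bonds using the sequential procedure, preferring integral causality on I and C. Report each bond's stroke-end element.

bond 4 |J3  (Se1 (Se) sets effort on bond)
bond 2 |J2  (J3 effort already set via bond 4)
bond 3 |J1  (C1: C, integral causality)
bond 0 |GY1  (common-e at J1 fixed by 3)
bond 1 |GY1  (through GY1, causality inverts; strokes same side of GY1)
bond 5 |J2  (common-f at J2 fixed by 1)

#0 stroke at GY1
#1 stroke at GY1
#2 stroke at J2
#3 stroke at J1
#4 stroke at J3
#5 stroke at J2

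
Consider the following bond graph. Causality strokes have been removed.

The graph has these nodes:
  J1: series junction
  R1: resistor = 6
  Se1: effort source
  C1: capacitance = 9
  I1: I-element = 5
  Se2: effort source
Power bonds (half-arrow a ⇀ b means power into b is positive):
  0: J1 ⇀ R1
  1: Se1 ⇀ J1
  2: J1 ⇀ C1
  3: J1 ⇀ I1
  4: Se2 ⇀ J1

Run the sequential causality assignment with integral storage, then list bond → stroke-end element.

bond 0 |J1
bond 1 |J1
bond 2 |J1
bond 3 |I1
bond 4 |J1

#1 →J1  (Se1: effort source, stroke at far end)
#4 →J1  (Se2 fixes effort; stroke away)
#2 →J1  (prefer integral on C1)
#3 →I1  (prefer integral on I1)
#0 →J1  (J1: bond 3 brought flow, rest push out)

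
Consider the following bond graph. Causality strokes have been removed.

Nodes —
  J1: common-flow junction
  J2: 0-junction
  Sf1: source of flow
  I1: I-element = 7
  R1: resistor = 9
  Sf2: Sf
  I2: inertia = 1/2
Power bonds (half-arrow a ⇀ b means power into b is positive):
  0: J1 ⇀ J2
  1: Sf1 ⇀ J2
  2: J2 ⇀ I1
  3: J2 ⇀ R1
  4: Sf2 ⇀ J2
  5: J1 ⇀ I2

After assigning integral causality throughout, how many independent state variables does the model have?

2  (I1, I2 all integral)

bond 1 stroke→Sf1  (Sf1: flow source, stroke at near end)
bond 4 stroke→Sf2  (Sf2 (Sf) sets flow on bond)
bond 2 stroke→I1  (I1: I, integral causality)
bond 5 stroke→I2  (prefer integral on I2)
bond 0 stroke→J1  (1-jn J1 has f-setter on 5)
bond 3 stroke→J2  (J2: last free bond brings effort in)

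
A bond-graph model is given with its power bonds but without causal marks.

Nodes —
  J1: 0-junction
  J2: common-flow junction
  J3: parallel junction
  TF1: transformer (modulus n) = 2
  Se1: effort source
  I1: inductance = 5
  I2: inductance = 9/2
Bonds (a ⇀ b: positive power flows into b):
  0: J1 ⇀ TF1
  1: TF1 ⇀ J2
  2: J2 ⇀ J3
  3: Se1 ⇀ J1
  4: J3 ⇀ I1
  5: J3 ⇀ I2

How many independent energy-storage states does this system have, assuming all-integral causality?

bond 3 stroke→J1  (source Se1 imposes e)
bond 0 stroke→TF1  (common-e at J1 fixed by 3)
bond 1 stroke→J2  (through TF1, causality passes straight; one stroke at TF1)
bond 2 stroke→J3  (J2 needs exactly one f-in)
bond 4 stroke→I1  (0-jn J3 has e-setter on 2)
bond 5 stroke→I2  (0-jn J3 has e-setter on 2)

2  (I1, I2 all integral)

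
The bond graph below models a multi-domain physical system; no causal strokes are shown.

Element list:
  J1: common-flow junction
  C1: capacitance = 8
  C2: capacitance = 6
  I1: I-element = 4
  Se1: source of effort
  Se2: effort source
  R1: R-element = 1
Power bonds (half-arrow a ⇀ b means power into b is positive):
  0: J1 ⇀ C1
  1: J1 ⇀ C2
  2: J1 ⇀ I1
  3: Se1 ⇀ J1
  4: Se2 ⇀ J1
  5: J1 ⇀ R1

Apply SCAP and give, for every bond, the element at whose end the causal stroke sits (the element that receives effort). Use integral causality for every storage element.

b3 →J1  (Se1 (Se) sets effort on bond)
b4 →J1  (Se2 fixes effort; stroke away)
b0 →J1  (C1: C, integral causality)
b1 →J1  (C2 integral (e out))
b2 →I1  (I1 integral (f out))
b5 →J1  (1-jn J1 has f-setter on 2)

#0 stroke at J1
#1 stroke at J1
#2 stroke at I1
#3 stroke at J1
#4 stroke at J1
#5 stroke at J1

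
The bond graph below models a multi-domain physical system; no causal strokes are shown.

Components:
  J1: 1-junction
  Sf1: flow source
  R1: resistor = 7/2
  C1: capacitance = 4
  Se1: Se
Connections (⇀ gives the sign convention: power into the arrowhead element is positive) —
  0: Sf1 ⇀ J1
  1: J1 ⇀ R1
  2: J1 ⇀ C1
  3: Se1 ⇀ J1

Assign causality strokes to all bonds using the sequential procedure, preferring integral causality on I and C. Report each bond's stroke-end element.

β0 |Sf1  (Sf1 fixes flow; stroke at Sf1)
β3 |J1  (source Se1 imposes e)
β1 |J1  (J1 flow already set via bond 0)
β2 |J1  (J1: bond 0 brought flow, rest push out)

bond 0 stroke at Sf1
bond 1 stroke at J1
bond 2 stroke at J1
bond 3 stroke at J1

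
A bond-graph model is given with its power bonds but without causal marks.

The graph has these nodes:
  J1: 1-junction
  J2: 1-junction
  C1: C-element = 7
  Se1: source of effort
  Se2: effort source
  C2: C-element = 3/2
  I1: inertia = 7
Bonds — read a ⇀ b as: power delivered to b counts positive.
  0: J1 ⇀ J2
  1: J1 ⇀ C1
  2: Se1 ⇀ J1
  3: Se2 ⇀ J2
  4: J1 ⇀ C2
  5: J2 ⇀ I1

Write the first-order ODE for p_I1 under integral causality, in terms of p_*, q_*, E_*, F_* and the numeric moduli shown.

dp_I1/dt = E_Se1 + E_Se2 - q_C1/7 - 2*q_C2/3

b2 stroke→J1  (Se1 fixes effort; stroke away)
b3 stroke→J2  (Se2: effort source, stroke at far end)
b1 stroke→J1  (C1 outputs effort q/C1)
b4 stroke→J1  (prefer integral on C2)
b0 stroke→J2  (J1: last free bond brings flow in)
b5 stroke→I1  (only one flow-in slot at J2)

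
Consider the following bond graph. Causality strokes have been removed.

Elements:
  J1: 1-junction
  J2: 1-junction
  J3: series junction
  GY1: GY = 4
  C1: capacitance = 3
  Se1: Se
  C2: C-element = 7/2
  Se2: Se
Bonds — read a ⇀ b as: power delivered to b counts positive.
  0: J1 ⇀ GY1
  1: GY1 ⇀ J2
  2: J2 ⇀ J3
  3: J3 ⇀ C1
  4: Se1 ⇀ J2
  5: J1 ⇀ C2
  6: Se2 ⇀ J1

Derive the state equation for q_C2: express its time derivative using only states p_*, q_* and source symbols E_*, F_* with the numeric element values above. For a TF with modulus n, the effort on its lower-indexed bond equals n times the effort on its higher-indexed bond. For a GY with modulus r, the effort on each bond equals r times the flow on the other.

β4 |J2  (Se1: effort source, stroke at far end)
β6 |J1  (source Se2 imposes e)
β3 |J3  (C1 outputs effort q/C1)
β2 |J2  (only one flow-in slot at J3)
β1 |GY1  (J2 needs exactly one f-in)
β0 |GY1  (through GY1, causality inverts; strokes same side of GY1)
β5 |J1  (1-jn J1 has f-setter on 0)

dq_C2/dt = -E_Se1/4 + q_C1/12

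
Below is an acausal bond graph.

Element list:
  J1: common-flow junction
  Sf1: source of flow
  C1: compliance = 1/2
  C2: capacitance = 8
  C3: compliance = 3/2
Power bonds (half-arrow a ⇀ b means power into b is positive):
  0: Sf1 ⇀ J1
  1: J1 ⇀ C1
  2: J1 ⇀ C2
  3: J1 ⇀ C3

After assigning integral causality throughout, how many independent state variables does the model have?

3  (C1, C2, C3 all integral)

#0 →Sf1  (Sf1 fixes flow; stroke at Sf1)
#1 →J1  (J1 flow already set via bond 0)
#2 →J1  (J1 flow already set via bond 0)
#3 →J1  (common-f at J1 fixed by 0)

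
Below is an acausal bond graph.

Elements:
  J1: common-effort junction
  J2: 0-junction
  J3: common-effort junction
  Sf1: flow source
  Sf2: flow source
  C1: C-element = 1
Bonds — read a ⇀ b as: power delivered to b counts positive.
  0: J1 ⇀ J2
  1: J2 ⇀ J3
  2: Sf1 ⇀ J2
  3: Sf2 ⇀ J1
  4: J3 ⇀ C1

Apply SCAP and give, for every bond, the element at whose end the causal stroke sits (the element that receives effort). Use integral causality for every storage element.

β0 |J1
β1 |J2
β2 |Sf1
β3 |Sf2
β4 |J3

b2 |Sf1  (Sf1: flow source, stroke at near end)
b3 |Sf2  (Sf2 (Sf) sets flow on bond)
b0 |J1  (closing 0-jn rule on J1)
b1 |J2  (closing 0-jn rule on J2)
b4 |J3  (J3 needs exactly one e-in)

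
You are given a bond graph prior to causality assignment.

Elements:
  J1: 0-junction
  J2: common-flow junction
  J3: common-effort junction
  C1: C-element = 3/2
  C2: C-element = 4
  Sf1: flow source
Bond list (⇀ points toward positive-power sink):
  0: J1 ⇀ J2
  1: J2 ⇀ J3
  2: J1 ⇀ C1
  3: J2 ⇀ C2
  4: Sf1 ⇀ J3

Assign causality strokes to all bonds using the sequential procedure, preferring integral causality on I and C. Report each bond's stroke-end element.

β4 →Sf1  (Sf1: flow source, stroke at near end)
β1 →J3  (J3: last free bond brings effort in)
β0 →J2  (common-f at J2 fixed by 1)
β3 →J2  (J2 flow already set via bond 1)
β2 →J1  (J1 needs exactly one e-in)

β0 →J2
β1 →J3
β2 →J1
β3 →J2
β4 →Sf1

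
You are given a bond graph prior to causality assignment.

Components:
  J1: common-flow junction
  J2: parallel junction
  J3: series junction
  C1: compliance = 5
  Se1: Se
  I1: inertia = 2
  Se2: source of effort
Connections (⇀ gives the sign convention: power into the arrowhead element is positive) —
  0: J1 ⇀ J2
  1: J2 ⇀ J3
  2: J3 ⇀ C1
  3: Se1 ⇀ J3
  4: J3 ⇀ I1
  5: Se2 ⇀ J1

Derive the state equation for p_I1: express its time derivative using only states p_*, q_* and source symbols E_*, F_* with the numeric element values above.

β3 |J3  (Se1: effort source, stroke at far end)
β5 |J1  (source Se2 imposes e)
β0 |J2  (J1: last free bond brings flow in)
β1 |J3  (0-jn J2 has e-setter on 0)
β2 |J3  (C1: C, integral causality)
β4 |I1  (J3: last free bond brings flow in)

dp_I1/dt = E_Se1 + E_Se2 - q_C1/5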